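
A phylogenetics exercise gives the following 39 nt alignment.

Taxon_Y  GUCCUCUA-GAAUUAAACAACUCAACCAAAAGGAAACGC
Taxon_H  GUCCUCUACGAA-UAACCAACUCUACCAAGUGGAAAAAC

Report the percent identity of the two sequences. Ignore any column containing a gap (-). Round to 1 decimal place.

Excluding the 2 gap columns leaves 37 comparable sites.
Differing sites — 17:A/C; 24:A/U; 30:A/G; 31:A/U; 37:C/A; 38:G/A.
31 of the 37 comparable sites match, so the percent identity is 31/37 × 100 = 83.8%.

83.8%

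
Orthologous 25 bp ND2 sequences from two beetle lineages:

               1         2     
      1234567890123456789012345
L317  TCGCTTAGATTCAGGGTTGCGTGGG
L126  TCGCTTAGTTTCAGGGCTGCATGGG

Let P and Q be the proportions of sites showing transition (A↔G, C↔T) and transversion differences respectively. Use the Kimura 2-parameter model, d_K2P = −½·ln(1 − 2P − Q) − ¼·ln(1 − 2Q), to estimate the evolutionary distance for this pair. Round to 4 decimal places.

The sequences differ at positions 9 (A/T, transversion), 17 (T/C, transition), 21 (G/A, transition).
Of the 3 differences, 2 transitions and 1 transversion over 25 sites: P = 2/25 = 0.080000, Q = 1/25 = 0.040000.
d = −0.5·ln(0.800000) − 0.25·ln(0.920000) = −0.5·(-0.223144) − 0.25·(-0.083382) = 0.1324.

0.1324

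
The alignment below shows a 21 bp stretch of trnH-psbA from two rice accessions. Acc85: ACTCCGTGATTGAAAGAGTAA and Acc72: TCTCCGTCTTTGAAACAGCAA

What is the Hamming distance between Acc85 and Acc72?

5

Mismatches occur at site 1 (A→T), site 8 (G→C), site 9 (A→T), site 16 (G→C), site 19 (T→C).
That gives 5 mismatches out of 21 aligned sites, so the Hamming distance is 5.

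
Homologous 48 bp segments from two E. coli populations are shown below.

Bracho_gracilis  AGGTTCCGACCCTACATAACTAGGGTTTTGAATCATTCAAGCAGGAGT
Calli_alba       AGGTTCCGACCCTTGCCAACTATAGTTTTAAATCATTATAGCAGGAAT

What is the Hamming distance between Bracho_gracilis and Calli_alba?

10

Mismatches occur at site 14 (A↔T), site 15 (C↔G), site 16 (A↔C), site 17 (T↔C), site 23 (G↔T), site 24 (G↔A), site 30 (G↔A), site 38 (C↔A), site 39 (A↔T), site 47 (G↔A).
That gives 10 mismatches out of 48 aligned sites, so the Hamming distance is 10.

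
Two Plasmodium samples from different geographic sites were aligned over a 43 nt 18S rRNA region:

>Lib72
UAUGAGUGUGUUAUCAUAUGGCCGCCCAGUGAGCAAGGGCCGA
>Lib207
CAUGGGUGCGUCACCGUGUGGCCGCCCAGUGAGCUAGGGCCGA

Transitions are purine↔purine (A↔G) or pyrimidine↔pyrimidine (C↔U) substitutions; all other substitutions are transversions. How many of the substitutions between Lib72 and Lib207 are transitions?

7

Mismatches occur at site 1 (U↔C, transition), site 5 (A↔G, transition), site 9 (U↔C, transition), site 12 (U↔C, transition), site 14 (U↔C, transition), site 16 (A↔G, transition), site 18 (A↔G, transition), site 35 (A↔U, transversion).
Of the 8 differences, 7 transitions and 1 transversion, so the answer is 7.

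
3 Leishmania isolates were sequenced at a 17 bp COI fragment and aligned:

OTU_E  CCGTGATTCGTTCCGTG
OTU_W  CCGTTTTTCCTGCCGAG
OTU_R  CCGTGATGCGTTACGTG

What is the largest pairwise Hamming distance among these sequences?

Pairwise Hamming distances:
  OTU_E vs OTU_W: 5
  OTU_E vs OTU_R: 2
  OTU_W vs OTU_R: 7
The largest is 7, between OTU_W and OTU_R.

7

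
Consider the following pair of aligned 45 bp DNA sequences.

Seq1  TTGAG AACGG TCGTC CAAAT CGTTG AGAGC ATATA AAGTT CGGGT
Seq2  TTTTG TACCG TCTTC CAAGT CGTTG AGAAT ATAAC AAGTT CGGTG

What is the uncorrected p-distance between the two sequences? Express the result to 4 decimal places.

0.2667

The sequences differ at positions 3 (G/T), 4 (A/T), 6 (A/T), 9 (G/C), 13 (G/T), 19 (A/G), 29 (G/A), 30 (C/T), 34 (T/A), 35 (A/C), 44 (G/T), 45 (T/G).
There are 12 differences over 45 sites, so p = 12/45 = 0.2667.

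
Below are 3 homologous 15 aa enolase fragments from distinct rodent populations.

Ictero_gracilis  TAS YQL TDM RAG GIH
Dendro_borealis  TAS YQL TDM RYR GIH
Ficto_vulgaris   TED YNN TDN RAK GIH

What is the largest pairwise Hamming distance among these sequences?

7

Pairwise Hamming distances:
  Ictero_gracilis vs Dendro_borealis: 2
  Ictero_gracilis vs Ficto_vulgaris: 6
  Dendro_borealis vs Ficto_vulgaris: 7
The largest is 7, between Dendro_borealis and Ficto_vulgaris.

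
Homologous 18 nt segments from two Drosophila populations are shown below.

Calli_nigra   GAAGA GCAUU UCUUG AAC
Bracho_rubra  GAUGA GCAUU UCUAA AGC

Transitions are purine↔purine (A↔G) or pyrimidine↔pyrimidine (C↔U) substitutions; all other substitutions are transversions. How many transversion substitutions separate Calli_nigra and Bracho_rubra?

2

Differing sites — 3:A/U (Tv); 14:U/A (Tv); 15:G/A (Ti); 17:A/G (Ti).
Of the 4 differences, 2 transitions and 2 transversions, so the answer is 2.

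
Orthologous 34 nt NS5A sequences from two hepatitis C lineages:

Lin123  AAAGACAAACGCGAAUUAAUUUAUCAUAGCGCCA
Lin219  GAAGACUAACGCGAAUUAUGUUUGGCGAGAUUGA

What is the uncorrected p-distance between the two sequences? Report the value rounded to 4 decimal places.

0.3824

Mismatches occur at site 1 (A↔G), site 7 (A↔U), site 19 (A↔U), site 20 (U↔G), site 23 (A↔U), site 24 (U↔G), site 25 (C↔G), site 26 (A↔C), site 27 (U↔G), site 30 (C↔A), site 31 (G↔U), site 32 (C↔U), site 33 (C↔G).
There are 13 differences over 34 sites, so p = 13/34 = 0.3824.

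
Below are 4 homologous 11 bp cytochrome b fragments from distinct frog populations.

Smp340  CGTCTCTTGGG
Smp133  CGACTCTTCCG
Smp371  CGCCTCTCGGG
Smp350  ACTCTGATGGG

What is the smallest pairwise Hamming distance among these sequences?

Pairwise Hamming distances:
  Smp340 vs Smp133: 3
  Smp340 vs Smp371: 2
  Smp340 vs Smp350: 4
  Smp133 vs Smp371: 4
  Smp133 vs Smp350: 7
  Smp371 vs Smp350: 6
The smallest is 2, between Smp340 and Smp371.

2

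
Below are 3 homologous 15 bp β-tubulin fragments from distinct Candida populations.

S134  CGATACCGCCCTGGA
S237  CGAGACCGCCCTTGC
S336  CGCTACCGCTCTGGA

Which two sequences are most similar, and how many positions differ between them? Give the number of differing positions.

2

Pairwise Hamming distances:
  S134 vs S237: 3
  S134 vs S336: 2
  S237 vs S336: 5
The smallest is 2, between S134 and S336.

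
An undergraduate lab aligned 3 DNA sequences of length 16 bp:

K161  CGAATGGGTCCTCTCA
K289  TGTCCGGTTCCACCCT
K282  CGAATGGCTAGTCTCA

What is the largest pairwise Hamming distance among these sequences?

Pairwise Hamming distances:
  K161 vs K289: 8
  K161 vs K282: 3
  K289 vs K282: 10
The largest is 10, between K289 and K282.

10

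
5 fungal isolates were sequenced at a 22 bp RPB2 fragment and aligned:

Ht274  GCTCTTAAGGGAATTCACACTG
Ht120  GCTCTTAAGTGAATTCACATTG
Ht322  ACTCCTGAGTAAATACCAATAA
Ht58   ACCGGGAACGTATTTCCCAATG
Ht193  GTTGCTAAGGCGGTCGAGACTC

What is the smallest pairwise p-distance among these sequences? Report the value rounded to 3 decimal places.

0.091

Pairwise Hamming distances:
  Ht274 vs Ht120: 2
  Ht274 vs Ht322: 11
  Ht274 vs Ht58: 10
  Ht274 vs Ht193: 10
  Ht120 vs Ht322: 9
  Ht120 vs Ht58: 11
  Ht120 vs Ht193: 12
  Ht322 vs Ht58: 14
  Ht322 vs Ht193: 15
  Ht58 vs Ht193: 15
The smallest is 2 mismatches, between Ht274 and Ht120; p = 2/22 = 0.091.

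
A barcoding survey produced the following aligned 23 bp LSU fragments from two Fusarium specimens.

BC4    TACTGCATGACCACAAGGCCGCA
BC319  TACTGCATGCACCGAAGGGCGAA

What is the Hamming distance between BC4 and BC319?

Mismatches occur at site 10 (A→C), site 11 (C→A), site 13 (A→C), site 14 (C→G), site 19 (C→G), site 22 (C→A).
That gives 6 mismatches out of 23 aligned sites, so the Hamming distance is 6.

6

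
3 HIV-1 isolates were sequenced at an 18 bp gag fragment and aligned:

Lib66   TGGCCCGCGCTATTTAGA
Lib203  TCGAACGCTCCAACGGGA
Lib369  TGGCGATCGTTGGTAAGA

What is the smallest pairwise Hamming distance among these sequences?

Pairwise Hamming distances:
  Lib66 vs Lib203: 9
  Lib66 vs Lib369: 7
  Lib203 vs Lib369: 13
The smallest is 7, between Lib66 and Lib369.

7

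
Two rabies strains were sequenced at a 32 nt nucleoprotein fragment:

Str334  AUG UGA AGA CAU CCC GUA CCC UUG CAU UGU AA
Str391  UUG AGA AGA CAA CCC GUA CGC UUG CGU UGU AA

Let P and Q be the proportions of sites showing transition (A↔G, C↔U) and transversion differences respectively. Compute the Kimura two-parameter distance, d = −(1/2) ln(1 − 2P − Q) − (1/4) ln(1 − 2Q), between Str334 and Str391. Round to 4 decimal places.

The sequences differ at positions 1 (A/U, transversion), 4 (U/A, transversion), 12 (U/A, transversion), 20 (C/G, transversion), 26 (A/G, transition).
Of the 5 differences, 1 transition and 4 transversions over 32 sites: P = 1/32 = 0.031250, Q = 4/32 = 0.125000.
d = −0.5·ln(0.812500) − 0.25·ln(0.750000) = −0.5·(-0.207639) − 0.25·(-0.287682) = 0.1757.

0.1757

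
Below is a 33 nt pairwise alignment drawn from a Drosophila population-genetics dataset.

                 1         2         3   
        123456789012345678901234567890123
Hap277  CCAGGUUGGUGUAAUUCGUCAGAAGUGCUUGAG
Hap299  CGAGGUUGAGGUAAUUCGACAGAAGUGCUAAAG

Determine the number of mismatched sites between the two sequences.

The sequences differ at positions 2 (C/G), 9 (G/A), 10 (U/G), 19 (U/A), 30 (U/A), 31 (G/A).
That gives 6 mismatches out of 33 aligned sites, so the Hamming distance is 6.

6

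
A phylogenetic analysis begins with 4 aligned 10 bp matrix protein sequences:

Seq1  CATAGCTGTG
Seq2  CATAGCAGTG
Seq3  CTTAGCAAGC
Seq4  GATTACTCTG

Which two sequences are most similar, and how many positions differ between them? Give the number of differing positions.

Pairwise Hamming distances:
  Seq1 vs Seq2: 1
  Seq1 vs Seq3: 5
  Seq1 vs Seq4: 4
  Seq2 vs Seq3: 4
  Seq2 vs Seq4: 5
  Seq3 vs Seq4: 8
The smallest is 1, between Seq1 and Seq2.

1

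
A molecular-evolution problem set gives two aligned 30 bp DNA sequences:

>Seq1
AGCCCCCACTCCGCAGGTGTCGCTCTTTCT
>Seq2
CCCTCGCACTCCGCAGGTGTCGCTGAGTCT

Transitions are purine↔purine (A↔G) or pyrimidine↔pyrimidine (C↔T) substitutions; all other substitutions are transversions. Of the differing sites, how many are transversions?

6

The sequences differ at positions 1 (A/C, transversion), 2 (G/C, transversion), 4 (C/T, transition), 6 (C/G, transversion), 25 (C/G, transversion), 26 (T/A, transversion), 27 (T/G, transversion).
Of the 7 differences, 1 transition and 6 transversions, so the answer is 6.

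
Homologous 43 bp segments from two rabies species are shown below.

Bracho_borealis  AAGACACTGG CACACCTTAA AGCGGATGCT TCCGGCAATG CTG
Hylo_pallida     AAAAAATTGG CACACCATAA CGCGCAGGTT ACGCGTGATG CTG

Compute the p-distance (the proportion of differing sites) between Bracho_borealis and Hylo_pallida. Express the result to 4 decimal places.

Differing sites — 3:G/A; 5:C/A; 7:C/T; 17:T/A; 21:A/C; 25:G/C; 27:T/G; 29:C/T; 31:T/A; 33:C/G; 34:G/C; 36:C/T; 37:A/G.
There are 13 differences over 43 sites, so p = 13/43 = 0.3023.

0.3023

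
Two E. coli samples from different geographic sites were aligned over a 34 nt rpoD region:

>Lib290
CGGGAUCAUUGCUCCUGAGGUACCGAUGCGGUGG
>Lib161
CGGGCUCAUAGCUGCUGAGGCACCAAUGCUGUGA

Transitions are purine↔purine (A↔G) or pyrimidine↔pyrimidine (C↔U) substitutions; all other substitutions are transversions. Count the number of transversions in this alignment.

Mismatches occur at site 5 (A→C, transversion), site 10 (U→A, transversion), site 14 (C→G, transversion), site 21 (U→C, transition), site 25 (G→A, transition), site 30 (G→U, transversion), site 34 (G→A, transition).
Of the 7 differences, 3 transitions and 4 transversions, so the answer is 4.

4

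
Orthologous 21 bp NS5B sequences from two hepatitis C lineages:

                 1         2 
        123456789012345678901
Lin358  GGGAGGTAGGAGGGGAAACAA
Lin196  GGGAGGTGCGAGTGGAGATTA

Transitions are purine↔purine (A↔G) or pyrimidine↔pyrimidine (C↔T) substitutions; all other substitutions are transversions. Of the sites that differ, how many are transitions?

3

Mismatches occur at site 8 (A/G, transition), site 9 (G/C, transversion), site 13 (G/T, transversion), site 17 (A/G, transition), site 19 (C/T, transition), site 20 (A/T, transversion).
Of the 6 differences, 3 transitions and 3 transversions, so the answer is 3.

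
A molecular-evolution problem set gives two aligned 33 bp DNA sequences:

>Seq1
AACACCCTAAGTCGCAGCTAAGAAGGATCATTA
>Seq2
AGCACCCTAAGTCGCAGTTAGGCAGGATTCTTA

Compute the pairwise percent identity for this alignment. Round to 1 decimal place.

81.8%

Differing sites — 2:A/G; 18:C/T; 21:A/G; 23:A/C; 29:C/T; 30:A/C.
27 of the 33 sites match, so the percent identity is 27/33 × 100 = 81.8%.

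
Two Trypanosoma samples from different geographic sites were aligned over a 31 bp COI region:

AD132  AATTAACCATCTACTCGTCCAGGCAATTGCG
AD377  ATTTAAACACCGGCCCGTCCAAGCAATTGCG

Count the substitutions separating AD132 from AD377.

Differing sites — 2:A/T; 7:C/A; 10:T/C; 12:T/G; 13:A/G; 15:T/C; 22:G/A.
That gives 7 mismatches out of 31 aligned sites, so the Hamming distance is 7.

7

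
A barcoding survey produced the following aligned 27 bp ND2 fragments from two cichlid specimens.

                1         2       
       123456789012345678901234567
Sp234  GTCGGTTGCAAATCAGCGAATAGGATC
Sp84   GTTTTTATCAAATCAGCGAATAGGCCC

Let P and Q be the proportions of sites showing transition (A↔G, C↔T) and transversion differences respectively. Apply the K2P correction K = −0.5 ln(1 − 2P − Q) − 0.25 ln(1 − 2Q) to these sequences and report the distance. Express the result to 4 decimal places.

0.3184

Mismatches occur at site 3 (C↔T, transition), site 4 (G↔T, transversion), site 5 (G↔T, transversion), site 7 (T↔A, transversion), site 8 (G↔T, transversion), site 25 (A↔C, transversion), site 26 (T↔C, transition).
Of the 7 differences, 2 transitions and 5 transversions over 27 sites: P = 2/27 = 0.074074, Q = 5/27 = 0.185185.
d = −0.5·ln(0.666667) − 0.25·ln(0.629630) = −0.5·(-0.405465) − 0.25·(-0.462623) = 0.3184.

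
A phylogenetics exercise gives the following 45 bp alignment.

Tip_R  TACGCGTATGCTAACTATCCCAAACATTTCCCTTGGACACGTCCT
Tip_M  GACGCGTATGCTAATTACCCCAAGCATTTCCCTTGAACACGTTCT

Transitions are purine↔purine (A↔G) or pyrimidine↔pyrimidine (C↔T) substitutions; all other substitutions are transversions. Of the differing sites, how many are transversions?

The sequences differ at positions 1 (T/G, transversion), 15 (C/T, transition), 18 (T/C, transition), 24 (A/G, transition), 36 (G/A, transition), 43 (C/T, transition).
Of the 6 differences, 5 transitions and 1 transversion, so the answer is 1.

1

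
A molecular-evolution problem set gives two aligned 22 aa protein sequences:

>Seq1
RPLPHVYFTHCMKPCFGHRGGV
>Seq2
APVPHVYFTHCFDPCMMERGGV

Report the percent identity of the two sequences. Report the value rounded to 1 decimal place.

68.2%

The sequences differ at positions 1 (R/A), 3 (L/V), 12 (M/F), 13 (K/D), 16 (F/M), 17 (G/M), 18 (H/E).
15 of the 22 sites match, so the percent identity is 15/22 × 100 = 68.2%.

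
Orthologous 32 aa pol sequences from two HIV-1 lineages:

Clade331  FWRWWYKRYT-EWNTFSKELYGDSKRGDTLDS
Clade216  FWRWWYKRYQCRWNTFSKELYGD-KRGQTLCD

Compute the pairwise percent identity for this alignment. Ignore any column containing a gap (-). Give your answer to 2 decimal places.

Excluding the 2 gap columns leaves 30 comparable sites.
Differing sites — 10:T/Q; 12:E/R; 28:D/Q; 31:D/C; 32:S/D.
25 of the 30 comparable sites match, so the percent identity is 25/30 × 100 = 83.33%.

83.33%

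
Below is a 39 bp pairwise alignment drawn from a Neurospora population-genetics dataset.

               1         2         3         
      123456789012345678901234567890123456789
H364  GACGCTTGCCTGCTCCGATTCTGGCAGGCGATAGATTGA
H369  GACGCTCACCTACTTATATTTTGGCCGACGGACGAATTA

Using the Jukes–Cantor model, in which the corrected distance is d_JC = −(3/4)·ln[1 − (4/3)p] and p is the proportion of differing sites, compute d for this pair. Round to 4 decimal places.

The sequences differ at positions 7 (T/C), 8 (G/A), 12 (G/A), 15 (C/T), 16 (C/A), 17 (G/T), 21 (C/T), 26 (A/C), 28 (G/A), 31 (A/G), 32 (T/A), 33 (A/C), 36 (T/A), 38 (G/T).
p = 14/39 = 0.358974.
d = −0.75 · ln(1 − (4/3)·0.358974) = −0.75 · ln(0.521368) = −0.75 · (-0.651299) = 0.4885.

0.4885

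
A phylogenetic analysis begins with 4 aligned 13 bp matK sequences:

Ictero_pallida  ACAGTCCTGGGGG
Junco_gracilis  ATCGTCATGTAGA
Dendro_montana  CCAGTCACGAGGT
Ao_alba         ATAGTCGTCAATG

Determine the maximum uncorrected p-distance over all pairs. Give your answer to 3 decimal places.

0.615

Pairwise Hamming distances:
  Ictero_pallida vs Junco_gracilis: 6
  Ictero_pallida vs Dendro_montana: 5
  Ictero_pallida vs Ao_alba: 6
  Junco_gracilis vs Dendro_montana: 7
  Junco_gracilis vs Ao_alba: 6
  Dendro_montana vs Ao_alba: 8
The largest is 8 mismatches, between Dendro_montana and Ao_alba; p = 8/13 = 0.615.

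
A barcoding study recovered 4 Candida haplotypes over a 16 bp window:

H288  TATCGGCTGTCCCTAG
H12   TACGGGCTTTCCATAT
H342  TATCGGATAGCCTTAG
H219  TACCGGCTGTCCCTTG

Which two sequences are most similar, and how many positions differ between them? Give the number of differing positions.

2

Pairwise Hamming distances:
  H288 vs H12: 5
  H288 vs H342: 4
  H288 vs H219: 2
  H12 vs H342: 7
  H12 vs H219: 5
  H342 vs H219: 6
The smallest is 2, between H288 and H219.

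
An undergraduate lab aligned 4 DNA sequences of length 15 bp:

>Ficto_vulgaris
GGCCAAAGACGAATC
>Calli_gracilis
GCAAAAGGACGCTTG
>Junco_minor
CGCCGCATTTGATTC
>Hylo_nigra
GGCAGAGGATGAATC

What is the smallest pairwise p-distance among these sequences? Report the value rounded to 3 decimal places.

Pairwise Hamming distances:
  Ficto_vulgaris vs Calli_gracilis: 7
  Ficto_vulgaris vs Junco_minor: 7
  Ficto_vulgaris vs Hylo_nigra: 4
  Calli_gracilis vs Junco_minor: 12
  Calli_gracilis vs Hylo_nigra: 7
  Junco_minor vs Hylo_nigra: 7
The smallest is 4 mismatches, between Ficto_vulgaris and Hylo_nigra; p = 4/15 = 0.267.

0.267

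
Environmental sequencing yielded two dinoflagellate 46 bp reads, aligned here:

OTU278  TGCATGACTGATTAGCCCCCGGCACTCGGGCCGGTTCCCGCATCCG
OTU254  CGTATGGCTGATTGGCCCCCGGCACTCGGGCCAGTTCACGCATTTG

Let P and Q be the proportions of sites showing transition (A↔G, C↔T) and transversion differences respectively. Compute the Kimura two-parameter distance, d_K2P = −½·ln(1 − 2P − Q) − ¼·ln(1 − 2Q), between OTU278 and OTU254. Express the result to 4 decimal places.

0.2084

The sequences differ at positions 1 (T/C, transition), 3 (C/T, transition), 7 (A/G, transition), 14 (A/G, transition), 33 (G/A, transition), 38 (C/A, transversion), 44 (C/T, transition), 45 (C/T, transition).
Of the 8 differences, 7 transitions and 1 transversion over 46 sites: P = 7/46 = 0.152174, Q = 1/46 = 0.021739.
d = −0.5·ln(0.673913) − 0.25·ln(0.956522) = −0.5·(-0.394654) − 0.25·(-0.044451) = 0.2084.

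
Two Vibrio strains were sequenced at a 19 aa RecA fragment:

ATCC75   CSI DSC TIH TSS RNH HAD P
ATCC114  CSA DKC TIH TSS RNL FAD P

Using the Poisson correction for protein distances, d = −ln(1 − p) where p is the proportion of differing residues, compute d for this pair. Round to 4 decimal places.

0.2364

Differing sites — 3:I/A; 5:S/K; 15:H/L; 16:H/F.
p = 4/19 = 0.210526.
d = −ln(1 − 0.210526) = −ln(0.789474) = 0.2364.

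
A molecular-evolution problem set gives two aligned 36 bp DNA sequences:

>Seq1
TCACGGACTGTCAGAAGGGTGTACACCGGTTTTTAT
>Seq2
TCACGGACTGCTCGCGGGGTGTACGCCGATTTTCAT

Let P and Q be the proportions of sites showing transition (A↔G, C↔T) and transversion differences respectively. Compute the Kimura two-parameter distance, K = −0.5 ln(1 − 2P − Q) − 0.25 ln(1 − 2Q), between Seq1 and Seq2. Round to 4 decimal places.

Mismatches occur at site 11 (T↔C, transition), site 12 (C↔T, transition), site 13 (A↔C, transversion), site 15 (A↔C, transversion), site 16 (A↔G, transition), site 25 (A↔G, transition), site 29 (G↔A, transition), site 34 (T↔C, transition).
Of the 8 differences, 6 transitions and 2 transversions over 36 sites: P = 6/36 = 0.166667, Q = 2/36 = 0.055556.
d = −0.5·ln(0.611110) − 0.25·ln(0.888888) = −0.5·(-0.492478) − 0.25·(-0.117784) = 0.2757.

0.2757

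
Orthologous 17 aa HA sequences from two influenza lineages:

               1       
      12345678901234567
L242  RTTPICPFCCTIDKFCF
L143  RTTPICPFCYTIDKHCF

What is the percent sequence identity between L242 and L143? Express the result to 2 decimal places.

88.24%

The sequences differ at positions 10 (C/Y), 15 (F/H).
15 of the 17 sites match, so the percent identity is 15/17 × 100 = 88.24%.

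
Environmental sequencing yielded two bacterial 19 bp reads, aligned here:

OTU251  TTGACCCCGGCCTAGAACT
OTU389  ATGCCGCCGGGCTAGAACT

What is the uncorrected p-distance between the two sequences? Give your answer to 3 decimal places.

0.211

Mismatches occur at site 1 (T↔A), site 4 (A↔C), site 6 (C↔G), site 11 (C↔G).
There are 4 differences over 19 sites, so p = 4/19 = 0.211.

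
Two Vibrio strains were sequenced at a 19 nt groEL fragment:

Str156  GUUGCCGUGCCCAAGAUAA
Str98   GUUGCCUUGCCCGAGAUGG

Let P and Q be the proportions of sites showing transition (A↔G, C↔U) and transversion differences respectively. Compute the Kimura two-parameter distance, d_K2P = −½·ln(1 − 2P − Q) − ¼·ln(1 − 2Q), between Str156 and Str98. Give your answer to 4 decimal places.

0.2576

Mismatches occur at site 7 (G/U, transversion), site 13 (A/G, transition), site 18 (A/G, transition), site 19 (A/G, transition).
Of the 4 differences, 3 transitions and 1 transversion over 19 sites: P = 3/19 = 0.157895, Q = 1/19 = 0.052632.
d = −0.5·ln(0.631578) − 0.25·ln(0.894736) = −0.5·(-0.459534) − 0.25·(-0.111227) = 0.2576.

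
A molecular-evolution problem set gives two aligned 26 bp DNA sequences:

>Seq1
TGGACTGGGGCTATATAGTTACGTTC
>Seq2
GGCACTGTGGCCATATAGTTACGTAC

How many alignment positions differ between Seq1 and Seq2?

The sequences differ at positions 1 (T/G), 3 (G/C), 8 (G/T), 12 (T/C), 25 (T/A).
That gives 5 mismatches out of 26 aligned sites, so the Hamming distance is 5.

5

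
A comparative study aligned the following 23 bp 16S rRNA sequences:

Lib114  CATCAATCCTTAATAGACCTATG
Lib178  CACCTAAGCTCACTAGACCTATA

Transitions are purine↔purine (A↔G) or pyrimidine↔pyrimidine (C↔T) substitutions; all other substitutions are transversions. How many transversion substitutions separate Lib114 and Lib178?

4

Differing sites — 3:T/C (Ti); 5:A/T (Tv); 7:T/A (Tv); 8:C/G (Tv); 11:T/C (Ti); 13:A/C (Tv); 23:G/A (Ti).
Of the 7 differences, 3 transitions and 4 transversions, so the answer is 4.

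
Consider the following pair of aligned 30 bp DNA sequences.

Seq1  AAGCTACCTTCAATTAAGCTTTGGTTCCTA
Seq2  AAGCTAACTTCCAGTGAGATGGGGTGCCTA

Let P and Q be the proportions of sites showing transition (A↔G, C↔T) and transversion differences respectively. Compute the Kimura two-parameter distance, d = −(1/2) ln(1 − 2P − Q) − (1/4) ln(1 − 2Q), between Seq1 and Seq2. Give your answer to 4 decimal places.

Mismatches occur at site 7 (C↔A, transversion), site 12 (A↔C, transversion), site 14 (T↔G, transversion), site 16 (A↔G, transition), site 19 (C↔A, transversion), site 21 (T↔G, transversion), site 22 (T↔G, transversion), site 26 (T↔G, transversion).
Of the 8 differences, 1 transition and 7 transversions over 30 sites: P = 1/30 = 0.033333, Q = 7/30 = 0.233333.
d = −0.5·ln(0.700001) − 0.25·ln(0.533334) = −0.5·(-0.356674) − 0.25·(-0.628607) = 0.3355.

0.3355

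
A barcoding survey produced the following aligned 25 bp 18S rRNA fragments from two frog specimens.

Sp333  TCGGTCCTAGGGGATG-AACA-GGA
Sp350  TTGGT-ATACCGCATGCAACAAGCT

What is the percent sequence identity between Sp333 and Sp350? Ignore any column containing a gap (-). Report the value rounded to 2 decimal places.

Excluding the 3 gap columns leaves 22 comparable sites.
Differing sites — 2:C/T; 7:C/A; 10:G/C; 11:G/C; 13:G/C; 24:G/C; 25:A/T.
15 of the 22 comparable sites match, so the percent identity is 15/22 × 100 = 68.18%.

68.18%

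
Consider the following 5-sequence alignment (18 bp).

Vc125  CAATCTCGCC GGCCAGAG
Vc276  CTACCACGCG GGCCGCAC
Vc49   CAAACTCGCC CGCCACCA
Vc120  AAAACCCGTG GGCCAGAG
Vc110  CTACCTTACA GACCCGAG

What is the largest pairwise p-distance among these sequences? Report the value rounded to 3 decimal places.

0.611

Pairwise Hamming distances:
  Vc125 vs Vc276: 7
  Vc125 vs Vc49: 5
  Vc125 vs Vc120: 5
  Vc125 vs Vc110: 7
  Vc276 vs Vc49: 8
  Vc276 vs Vc120: 8
  Vc276 vs Vc110: 8
  Vc49 vs Vc120: 8
  Vc49 vs Vc110: 11
  Vc120 vs Vc110: 10
The largest is 11 mismatches, between Vc49 and Vc110; p = 11/18 = 0.611.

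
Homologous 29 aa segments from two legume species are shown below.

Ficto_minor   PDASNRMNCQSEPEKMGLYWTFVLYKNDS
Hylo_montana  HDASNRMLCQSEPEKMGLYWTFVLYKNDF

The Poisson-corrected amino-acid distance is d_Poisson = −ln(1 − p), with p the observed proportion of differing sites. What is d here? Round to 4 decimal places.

0.1092

The sequences differ at positions 1 (P/H), 8 (N/L), 29 (S/F).
p = 3/29 = 0.103448.
d = −ln(1 − 0.103448) = −ln(0.896552) = 0.1092.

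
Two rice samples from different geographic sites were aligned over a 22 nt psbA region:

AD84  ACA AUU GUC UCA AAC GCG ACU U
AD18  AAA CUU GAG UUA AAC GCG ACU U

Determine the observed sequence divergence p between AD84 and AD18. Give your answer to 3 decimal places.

Mismatches occur at site 2 (C↔A), site 4 (A↔C), site 8 (U↔A), site 9 (C↔G), site 11 (C↔U).
There are 5 differences over 22 sites, so p = 5/22 = 0.227.

0.227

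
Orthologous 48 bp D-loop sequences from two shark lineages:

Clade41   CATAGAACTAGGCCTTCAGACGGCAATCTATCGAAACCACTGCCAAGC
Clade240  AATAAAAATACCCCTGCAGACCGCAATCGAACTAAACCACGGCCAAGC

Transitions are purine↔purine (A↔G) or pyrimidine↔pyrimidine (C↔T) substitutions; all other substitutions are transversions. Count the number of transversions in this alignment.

Differing sites — 1:C/A (Tv); 5:G/A (Ti); 8:C/A (Tv); 11:G/C (Tv); 12:G/C (Tv); 16:T/G (Tv); 22:G/C (Tv); 29:T/G (Tv); 31:T/A (Tv); 33:G/T (Tv); 41:T/G (Tv).
Of the 11 differences, 1 transition and 10 transversions, so the answer is 10.

10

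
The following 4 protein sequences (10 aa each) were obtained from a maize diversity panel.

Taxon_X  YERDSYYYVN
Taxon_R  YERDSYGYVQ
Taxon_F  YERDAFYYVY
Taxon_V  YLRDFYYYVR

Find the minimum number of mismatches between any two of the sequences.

2

Pairwise Hamming distances:
  Taxon_X vs Taxon_R: 2
  Taxon_X vs Taxon_F: 3
  Taxon_X vs Taxon_V: 3
  Taxon_R vs Taxon_F: 4
  Taxon_R vs Taxon_V: 4
  Taxon_F vs Taxon_V: 4
The smallest is 2, between Taxon_X and Taxon_R.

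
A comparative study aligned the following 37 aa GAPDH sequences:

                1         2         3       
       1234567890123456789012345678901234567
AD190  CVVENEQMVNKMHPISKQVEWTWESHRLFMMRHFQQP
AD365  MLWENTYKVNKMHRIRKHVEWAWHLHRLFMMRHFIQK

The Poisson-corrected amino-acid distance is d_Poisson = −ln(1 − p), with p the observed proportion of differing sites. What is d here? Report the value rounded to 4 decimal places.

0.4754

Mismatches occur at site 1 (C/M), site 2 (V/L), site 3 (V/W), site 6 (E/T), site 7 (Q/Y), site 8 (M/K), site 14 (P/R), site 16 (S/R), site 18 (Q/H), site 22 (T/A), site 24 (E/H), site 25 (S/L), site 35 (Q/I), site 37 (P/K).
p = 14/37 = 0.378378.
d = −ln(1 − 0.378378) = −ln(0.621622) = 0.4754.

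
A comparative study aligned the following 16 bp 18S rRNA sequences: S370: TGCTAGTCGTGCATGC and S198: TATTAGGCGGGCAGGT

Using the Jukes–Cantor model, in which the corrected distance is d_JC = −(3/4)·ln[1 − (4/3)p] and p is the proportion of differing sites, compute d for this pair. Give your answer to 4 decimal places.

Mismatches occur at site 2 (G↔A), site 3 (C↔T), site 7 (T↔G), site 10 (T↔G), site 14 (T↔G), site 16 (C↔T).
p = 6/16 = 0.375000.
d = −0.75 · ln(1 − (4/3)·0.375000) = −0.75 · ln(0.500000) = −0.75 · (-0.693147) = 0.5199.

0.5199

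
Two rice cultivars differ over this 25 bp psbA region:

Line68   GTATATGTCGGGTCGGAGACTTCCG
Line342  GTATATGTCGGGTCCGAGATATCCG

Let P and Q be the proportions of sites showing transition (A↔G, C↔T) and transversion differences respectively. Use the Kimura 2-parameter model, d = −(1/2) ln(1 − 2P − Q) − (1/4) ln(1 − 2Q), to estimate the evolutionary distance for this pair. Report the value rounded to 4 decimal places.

Differing sites — 15:G/C (Tv); 20:C/T (Ti); 21:T/A (Tv).
Of the 3 differences, 1 transition and 2 transversions over 25 sites: P = 1/25 = 0.040000, Q = 2/25 = 0.080000.
d = −0.5·ln(0.840000) − 0.25·ln(0.840000) = −0.5·(-0.174353) − 0.25·(-0.174353) = 0.1308.

0.1308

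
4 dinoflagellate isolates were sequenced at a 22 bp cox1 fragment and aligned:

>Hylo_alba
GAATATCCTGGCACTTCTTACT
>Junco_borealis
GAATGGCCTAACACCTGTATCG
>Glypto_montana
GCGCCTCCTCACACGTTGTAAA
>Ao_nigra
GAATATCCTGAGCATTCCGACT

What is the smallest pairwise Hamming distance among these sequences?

6

Pairwise Hamming distances:
  Hylo_alba vs Junco_borealis: 9
  Hylo_alba vs Glypto_montana: 11
  Hylo_alba vs Ao_nigra: 6
  Junco_borealis vs Glypto_montana: 13
  Junco_borealis vs Ao_nigra: 12
  Glypto_montana vs Ao_nigra: 14
The smallest is 6, between Hylo_alba and Ao_nigra.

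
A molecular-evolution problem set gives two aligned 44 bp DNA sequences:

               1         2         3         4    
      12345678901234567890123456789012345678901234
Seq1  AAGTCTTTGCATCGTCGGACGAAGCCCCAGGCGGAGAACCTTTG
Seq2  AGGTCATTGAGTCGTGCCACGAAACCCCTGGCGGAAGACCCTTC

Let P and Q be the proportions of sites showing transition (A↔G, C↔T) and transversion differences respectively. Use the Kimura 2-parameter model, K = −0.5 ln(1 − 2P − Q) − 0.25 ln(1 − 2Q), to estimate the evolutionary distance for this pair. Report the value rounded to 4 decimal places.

Differing sites — 2:A/G (Ti); 6:T/A (Tv); 10:C/A (Tv); 11:A/G (Ti); 16:C/G (Tv); 17:G/C (Tv); 18:G/C (Tv); 24:G/A (Ti); 29:A/T (Tv); 36:G/A (Ti); 37:A/G (Ti); 41:T/C (Ti); 44:G/C (Tv).
Of the 13 differences, 6 transitions and 7 transversions over 44 sites: P = 6/44 = 0.136364, Q = 7/44 = 0.159091.
d = −0.5·ln(0.568181) − 0.25·ln(0.681818) = −0.5·(-0.565315) − 0.25·(-0.382993) = 0.3784.

0.3784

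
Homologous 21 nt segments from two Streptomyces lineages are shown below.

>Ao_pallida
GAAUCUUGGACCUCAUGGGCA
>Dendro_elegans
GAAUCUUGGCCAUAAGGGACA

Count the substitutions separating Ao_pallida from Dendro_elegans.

5

The sequences differ at positions 10 (A/C), 12 (C/A), 14 (C/A), 16 (U/G), 19 (G/A).
That gives 5 mismatches out of 21 aligned sites, so the Hamming distance is 5.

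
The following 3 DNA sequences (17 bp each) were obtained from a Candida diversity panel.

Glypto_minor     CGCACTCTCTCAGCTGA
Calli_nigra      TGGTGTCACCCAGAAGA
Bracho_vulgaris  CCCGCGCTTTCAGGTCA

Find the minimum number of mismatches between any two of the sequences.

Pairwise Hamming distances:
  Glypto_minor vs Calli_nigra: 8
  Glypto_minor vs Bracho_vulgaris: 6
  Calli_nigra vs Bracho_vulgaris: 12
The smallest is 6, between Glypto_minor and Bracho_vulgaris.

6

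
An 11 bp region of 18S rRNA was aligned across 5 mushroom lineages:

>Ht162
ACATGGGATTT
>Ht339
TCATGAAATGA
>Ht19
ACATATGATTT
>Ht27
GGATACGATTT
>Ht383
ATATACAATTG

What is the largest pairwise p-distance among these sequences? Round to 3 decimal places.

0.636

Pairwise Hamming distances:
  Ht162 vs Ht339: 5
  Ht162 vs Ht19: 2
  Ht162 vs Ht27: 4
  Ht162 vs Ht383: 5
  Ht339 vs Ht19: 6
  Ht339 vs Ht27: 7
  Ht339 vs Ht383: 6
  Ht19 vs Ht27: 3
  Ht19 vs Ht383: 4
  Ht27 vs Ht383: 4
The largest is 7 mismatches, between Ht339 and Ht27; p = 7/11 = 0.636.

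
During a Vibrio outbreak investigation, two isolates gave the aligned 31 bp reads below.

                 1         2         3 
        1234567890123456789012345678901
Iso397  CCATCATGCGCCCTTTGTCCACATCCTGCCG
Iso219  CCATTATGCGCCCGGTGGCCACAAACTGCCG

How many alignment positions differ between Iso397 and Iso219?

6

Mismatches occur at site 5 (C/T), site 14 (T/G), site 15 (T/G), site 18 (T/G), site 24 (T/A), site 25 (C/A).
That gives 6 mismatches out of 31 aligned sites, so the Hamming distance is 6.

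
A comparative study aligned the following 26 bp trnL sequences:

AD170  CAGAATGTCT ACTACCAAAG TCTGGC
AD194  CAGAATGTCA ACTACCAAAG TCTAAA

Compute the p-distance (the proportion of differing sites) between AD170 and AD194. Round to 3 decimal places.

0.154

Differing sites — 10:T/A; 24:G/A; 25:G/A; 26:C/A.
There are 4 differences over 26 sites, so p = 4/26 = 0.154.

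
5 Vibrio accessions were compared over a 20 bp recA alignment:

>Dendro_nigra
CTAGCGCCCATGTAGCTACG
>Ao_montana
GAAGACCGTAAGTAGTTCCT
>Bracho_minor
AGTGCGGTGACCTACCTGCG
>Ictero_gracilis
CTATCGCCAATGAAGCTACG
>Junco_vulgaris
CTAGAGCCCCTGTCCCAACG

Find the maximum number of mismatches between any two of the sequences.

Pairwise Hamming distances:
  Dendro_nigra vs Ao_montana: 10
  Dendro_nigra vs Bracho_minor: 10
  Dendro_nigra vs Ictero_gracilis: 3
  Dendro_nigra vs Junco_vulgaris: 5
  Ao_montana vs Bracho_minor: 14
  Ao_montana vs Ictero_gracilis: 12
  Ao_montana vs Junco_vulgaris: 13
  Bracho_minor vs Ictero_gracilis: 12
  Bracho_minor vs Junco_vulgaris: 13
  Ictero_gracilis vs Junco_vulgaris: 8
The largest is 14, between Ao_montana and Bracho_minor.

14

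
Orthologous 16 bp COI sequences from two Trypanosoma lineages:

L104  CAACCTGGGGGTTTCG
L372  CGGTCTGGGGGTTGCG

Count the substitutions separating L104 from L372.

Mismatches occur at site 2 (A↔G), site 3 (A↔G), site 4 (C↔T), site 14 (T↔G).
That gives 4 mismatches out of 16 aligned sites, so the Hamming distance is 4.

4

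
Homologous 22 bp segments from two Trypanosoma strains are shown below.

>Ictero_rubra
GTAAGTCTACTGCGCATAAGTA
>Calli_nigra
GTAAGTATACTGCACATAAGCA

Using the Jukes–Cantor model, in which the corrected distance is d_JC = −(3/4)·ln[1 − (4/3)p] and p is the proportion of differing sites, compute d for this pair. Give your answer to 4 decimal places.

0.1505

The sequences differ at positions 7 (C/A), 14 (G/A), 21 (T/C).
p = 3/22 = 0.136364.
d = −0.75 · ln(1 − (4/3)·0.136364) = −0.75 · ln(0.818181) = −0.75 · (-0.200672) = 0.1505.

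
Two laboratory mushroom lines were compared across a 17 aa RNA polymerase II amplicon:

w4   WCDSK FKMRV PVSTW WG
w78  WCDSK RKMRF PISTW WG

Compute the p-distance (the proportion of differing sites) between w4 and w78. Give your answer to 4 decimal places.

0.1765

Mismatches occur at site 6 (F→R), site 10 (V→F), site 12 (V→I).
There are 3 differences over 17 sites, so p = 3/17 = 0.1765.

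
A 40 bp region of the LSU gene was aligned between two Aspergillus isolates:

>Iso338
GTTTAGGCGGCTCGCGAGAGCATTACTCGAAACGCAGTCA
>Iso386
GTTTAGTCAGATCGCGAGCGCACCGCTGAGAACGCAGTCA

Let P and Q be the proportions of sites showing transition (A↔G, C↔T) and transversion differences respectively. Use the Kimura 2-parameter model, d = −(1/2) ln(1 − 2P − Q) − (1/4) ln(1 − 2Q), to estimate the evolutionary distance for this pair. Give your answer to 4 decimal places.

0.3112

The sequences differ at positions 7 (G/T, transversion), 9 (G/A, transition), 11 (C/A, transversion), 19 (A/C, transversion), 23 (T/C, transition), 24 (T/C, transition), 25 (A/G, transition), 28 (C/G, transversion), 29 (G/A, transition), 30 (A/G, transition).
Of the 10 differences, 6 transitions and 4 transversions over 40 sites: P = 6/40 = 0.150000, Q = 4/40 = 0.100000.
d = −0.5·ln(0.600000) − 0.25·ln(0.800000) = −0.5·(-0.510826) − 0.25·(-0.223144) = 0.3112.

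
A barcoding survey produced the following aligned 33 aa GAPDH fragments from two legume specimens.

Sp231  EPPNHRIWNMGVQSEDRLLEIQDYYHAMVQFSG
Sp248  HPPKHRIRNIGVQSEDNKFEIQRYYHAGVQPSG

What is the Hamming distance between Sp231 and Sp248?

Differing sites — 1:E/H; 4:N/K; 8:W/R; 10:M/I; 17:R/N; 18:L/K; 19:L/F; 23:D/R; 28:M/G; 31:F/P.
That gives 10 mismatches out of 33 aligned sites, so the Hamming distance is 10.

10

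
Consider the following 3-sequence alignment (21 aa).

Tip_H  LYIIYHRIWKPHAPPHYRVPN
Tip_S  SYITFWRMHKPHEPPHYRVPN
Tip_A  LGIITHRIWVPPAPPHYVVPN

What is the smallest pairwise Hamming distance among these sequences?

Pairwise Hamming distances:
  Tip_H vs Tip_S: 7
  Tip_H vs Tip_A: 5
  Tip_S vs Tip_A: 11
The smallest is 5, between Tip_H and Tip_A.

5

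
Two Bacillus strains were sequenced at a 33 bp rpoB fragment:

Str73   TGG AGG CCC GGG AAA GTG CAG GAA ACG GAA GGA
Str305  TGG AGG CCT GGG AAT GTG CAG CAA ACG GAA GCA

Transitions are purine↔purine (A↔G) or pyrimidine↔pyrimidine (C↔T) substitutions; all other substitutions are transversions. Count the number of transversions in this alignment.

Differing sites — 9:C/T (Ti); 15:A/T (Tv); 22:G/C (Tv); 32:G/C (Tv).
Of the 4 differences, 1 transition and 3 transversions, so the answer is 3.

3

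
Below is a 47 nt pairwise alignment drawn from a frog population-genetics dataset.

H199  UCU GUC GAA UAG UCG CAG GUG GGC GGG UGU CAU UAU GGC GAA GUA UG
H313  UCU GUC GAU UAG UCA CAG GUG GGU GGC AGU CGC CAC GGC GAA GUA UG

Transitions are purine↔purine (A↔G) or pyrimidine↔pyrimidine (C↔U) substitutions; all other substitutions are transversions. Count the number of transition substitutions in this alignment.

6

Differing sites — 9:A/U (Tv); 15:G/A (Ti); 24:C/U (Ti); 27:G/C (Tv); 28:U/A (Tv); 32:A/G (Ti); 33:U/C (Ti); 34:U/C (Ti); 36:U/C (Ti).
Of the 9 differences, 6 transitions and 3 transversions, so the answer is 6.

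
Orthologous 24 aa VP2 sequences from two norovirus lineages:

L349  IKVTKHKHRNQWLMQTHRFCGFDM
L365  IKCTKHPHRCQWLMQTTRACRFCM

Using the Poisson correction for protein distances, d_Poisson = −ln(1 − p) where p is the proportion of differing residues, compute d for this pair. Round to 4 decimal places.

Mismatches occur at site 3 (V/C), site 7 (K/P), site 10 (N/C), site 17 (H/T), site 19 (F/A), site 21 (G/R), site 23 (D/C).
p = 7/24 = 0.291667.
d = −ln(1 − 0.291667) = −ln(0.708333) = 0.3448.

0.3448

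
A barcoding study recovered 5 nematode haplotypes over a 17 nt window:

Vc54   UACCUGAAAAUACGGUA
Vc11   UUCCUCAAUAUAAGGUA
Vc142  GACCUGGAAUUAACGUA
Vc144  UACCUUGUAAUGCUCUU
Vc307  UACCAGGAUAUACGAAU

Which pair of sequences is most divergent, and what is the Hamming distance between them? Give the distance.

10

Pairwise Hamming distances:
  Vc54 vs Vc11: 4
  Vc54 vs Vc142: 5
  Vc54 vs Vc144: 7
  Vc54 vs Vc307: 6
  Vc11 vs Vc142: 7
  Vc11 vs Vc144: 10
  Vc11 vs Vc307: 8
  Vc142 vs Vc144: 9
  Vc142 vs Vc307: 9
  Vc144 vs Vc307: 8
The largest is 10, between Vc11 and Vc144.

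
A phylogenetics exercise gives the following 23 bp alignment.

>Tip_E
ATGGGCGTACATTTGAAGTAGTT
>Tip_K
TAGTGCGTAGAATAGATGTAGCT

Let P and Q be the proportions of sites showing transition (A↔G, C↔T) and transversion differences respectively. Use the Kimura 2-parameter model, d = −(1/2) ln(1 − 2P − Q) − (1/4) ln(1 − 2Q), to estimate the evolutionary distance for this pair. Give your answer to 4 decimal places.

The sequences differ at positions 1 (A/T, transversion), 2 (T/A, transversion), 4 (G/T, transversion), 10 (C/G, transversion), 12 (T/A, transversion), 14 (T/A, transversion), 17 (A/T, transversion), 22 (T/C, transition).
Of the 8 differences, 1 transition and 7 transversions over 23 sites: P = 1/23 = 0.043478, Q = 7/23 = 0.304348.
d = −0.5·ln(0.608696) − 0.25·ln(0.391304) = −0.5·(-0.496436) − 0.25·(-0.938271) = 0.4828.

0.4828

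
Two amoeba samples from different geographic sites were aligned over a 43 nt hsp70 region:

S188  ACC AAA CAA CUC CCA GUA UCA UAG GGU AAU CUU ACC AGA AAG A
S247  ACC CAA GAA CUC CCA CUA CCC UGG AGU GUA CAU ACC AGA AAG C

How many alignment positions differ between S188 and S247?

12

Mismatches occur at site 4 (A→C), site 7 (C→G), site 16 (G→C), site 19 (U→C), site 21 (A→C), site 23 (A→G), site 25 (G→A), site 28 (A→G), site 29 (A→U), site 30 (U→A), site 32 (U→A), site 43 (A→C).
That gives 12 mismatches out of 43 aligned sites, so the Hamming distance is 12.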